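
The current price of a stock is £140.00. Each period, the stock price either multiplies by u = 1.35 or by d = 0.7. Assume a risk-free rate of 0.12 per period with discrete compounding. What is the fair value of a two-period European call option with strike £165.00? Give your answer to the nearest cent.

£30.01

Risk-neutral probability p = (1 + 0.12 − 0.7)/(1.35 − 0.7) = 0.4200/0.6500 = 0.6462
Terminal stock prices: S_uu = 255.2, S_ud = 132.3, S_dd = 68.6
Terminal payoffs (S − K): max(90.15, 0) = 90.15, max(-32.7, 0) = 0, max(-96.4, 0) = 0
Node u (S = 189): V_u = 1/1.12·[0.6462·90.1500 + 0.3538·0.0000] = 52.0096
Node d (S = 98): V_d = 1/1.12·[0.6462·0.0000 + 0.3538·0.0000] = 0.0000
Node 0 (S = 140): V_0 = 1/1.12·[0.6462·52.0096 + 0.3538·0.0000] = 30.0055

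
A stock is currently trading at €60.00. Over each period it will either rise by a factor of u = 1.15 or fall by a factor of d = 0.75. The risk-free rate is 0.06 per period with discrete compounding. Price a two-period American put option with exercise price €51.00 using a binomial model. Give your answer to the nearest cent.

Risk-neutral probability p = (1 + 0.06 − 0.75)/(1.15 − 0.75) = 0.3100/0.4000 = 0.7750
Terminal stock prices: S_uu = 79.35, S_ud = 51.75, S_dd = 33.75
Terminal payoffs (K − S): max(-28.35, 0) = 0, max(-0.75, 0) = 0, max(17.25, 0) = 17.25
Node u (S = 69): continuation = 1/1.06·[0.7750·0.0000 + 0.2250·0.0000] = 0.0000; exercise value = 0.0000 ≤ continuation, so V_u = 0.0000
Node d (S = 45): continuation = 1/1.06·[0.7750·0.0000 + 0.2250·17.2500] = 3.6616; exercise value = 6.0000 > continuation, so V_d = 6.0000 (exercise)
Node 0 (S = 60): continuation = 1/1.06·[0.7750·0.0000 + 0.2250·6.0000] = 1.2736; exercise value = 0.0000 ≤ continuation, so V_0 = 1.2736

€1.27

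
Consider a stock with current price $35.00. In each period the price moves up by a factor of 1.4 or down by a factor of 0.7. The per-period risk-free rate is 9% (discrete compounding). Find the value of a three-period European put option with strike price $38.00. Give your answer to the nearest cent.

Risk-neutral probability p = (1 + 0.09 − 0.7)/(1.4 − 0.7) = 0.3900/0.7000 = 0.5571
Terminal stock prices: S_uuu = 96.04, S_uud = 48.02, S_udd = 24.01, S_ddd = 12
Terminal payoffs (K − S): max(-58.04, 0) = 0, max(-10.02, 0) = 0, max(13.99, 0) = 13.99, max(26, 0) = 26
Node uu (S = 68.6): V_uu = 1/1.09·[0.5571·0.0000 + 0.4429·0.0000] = 0.0000
Node ud (S = 34.3): V_ud = 1/1.09·[0.5571·0.0000 + 0.4429·13.9900] = 5.6840
Node dd (S = 17.15): V_dd = 1/1.09·[0.5571·13.9900 + 0.4429·25.9950] = 17.7124
Node u (S = 49): V_u = 1/1.09·[0.5571·0.0000 + 0.4429·5.6840] = 2.3094
Node d (S = 24.5): V_d = 1/1.09·[0.5571·5.6840 + 0.4429·17.7124] = 10.1017
Node 0 (S = 35): V_0 = 1/1.09·[0.5571·2.3094 + 0.4429·10.1017] = 5.2846

$5.28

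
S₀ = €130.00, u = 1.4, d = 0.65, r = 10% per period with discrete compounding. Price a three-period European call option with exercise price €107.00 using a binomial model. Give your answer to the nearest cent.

Risk-neutral probability p = (1 + 0.1 − 0.65)/(1.4 − 0.65) = 0.4500/0.7500 = 0.6000
Terminal stock prices: S_uuu = 356.7, S_uud = 165.6, S_udd = 76.9, S_ddd = 35.7
Terminal payoffs (S − K): max(249.7, 0) = 249.7, max(58.62, 0) = 58.62, max(-30.1, 0) = 0, max(-71.3, 0) = 0
Node uu (S = 254.8): V_uu = 1/1.1·[0.6000·249.7200 + 0.4000·58.6200] = 157.5273
Node ud (S = 118.3): V_ud = 1/1.1·[0.6000·58.6200 + 0.4000·0.0000] = 31.9745
Node dd (S = 54.93): V_dd = 1/1.1·[0.6000·0.0000 + 0.4000·0.0000] = 0.0000
Node u (S = 182): V_u = 1/1.1·[0.6000·157.5273 + 0.4000·31.9745] = 97.5511
Node d (S = 84.5): V_d = 1/1.1·[0.6000·31.9745 + 0.4000·0.0000] = 17.4407
Node 0 (S = 130): V_0 = 1/1.1·[0.6000·97.5511 + 0.4000·17.4407] = 59.5517

€59.55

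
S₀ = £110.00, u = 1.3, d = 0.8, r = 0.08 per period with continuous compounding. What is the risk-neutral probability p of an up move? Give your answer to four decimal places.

Risk-neutral probability p = (e^0.08 − 0.8)/(1.3 − 0.8) = 0.2833/0.5000 = 0.5666

p = 0.5666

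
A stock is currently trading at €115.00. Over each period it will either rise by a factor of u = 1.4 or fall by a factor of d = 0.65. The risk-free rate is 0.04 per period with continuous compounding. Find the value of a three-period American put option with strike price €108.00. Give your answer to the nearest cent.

Risk-neutral probability p = (e^0.04 − 0.65)/(1.4 − 0.65) = 0.3908/0.7500 = 0.5211
Terminal stock prices: S_uuu = 315.6, S_uud = 146.5, S_udd = 68.02, S_ddd = 31.58
Terminal payoffs (K − S): max(-207.6, 0) = 0, max(-38.51, 0) = 0, max(39.98, 0) = 39.98, max(76.42, 0) = 76.42
Node uu (S = 225.4): continuation = e^(−0.04)·[0.5211·0.0000 + 0.4789·0.0000] = 0.0000; exercise value = 0.0000 ≤ continuation, so V_uu = 0.0000
Node ud (S = 104.7): continuation = e^(−0.04)·[0.5211·0.0000 + 0.4789·39.9775] = 18.3953; exercise value = 3.3500 ≤ continuation, so V_ud = 18.3953
Node dd (S = 48.59): continuation = e^(−0.04)·[0.5211·39.9775 + 0.4789·76.4181] = 55.1778; exercise value = 59.4125 > continuation, so V_dd = 59.4125 (exercise)
Node u (S = 161): continuation = e^(−0.04)·[0.5211·0.0000 + 0.4789·18.3953] = 8.4644; exercise value = 0.0000 ≤ continuation, so V_u = 8.4644
Node d (S = 74.75): continuation = e^(−0.04)·[0.5211·18.3953 + 0.4789·59.4125] = 36.5477; exercise value = 33.2500 ≤ continuation, so V_d = 36.5477
Node 0 (S = 115): continuation = e^(−0.04)·[0.5211·8.4644 + 0.4789·36.5477] = 21.0547; exercise value = 0.0000 ≤ continuation, so V_0 = 21.0547

€21.05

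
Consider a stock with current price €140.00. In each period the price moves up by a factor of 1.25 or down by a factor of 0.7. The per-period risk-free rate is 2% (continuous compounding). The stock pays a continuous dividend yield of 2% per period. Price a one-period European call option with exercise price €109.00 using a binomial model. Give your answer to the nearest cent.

Per-period risk-free factor R = e^0.02 = 1.0202; dividend-adjusted growth = e^(0.02−0.02) = 1.0000.
Risk-neutral probability p = (1.0000 − 0.7)/(1.25 − 0.7) = 0.3000/0.5500 = 0.5455
Terminal stock prices: S_u = 175, S_d = 98
Terminal payoffs (S − K): max(66, 0) = 66, max(-11, 0) = 0
Node 0 (S = 140): V_0 = e^(−0.02)·[0.5455·66.0000 + 0.4545·0.0000] = 35.2872

€35.29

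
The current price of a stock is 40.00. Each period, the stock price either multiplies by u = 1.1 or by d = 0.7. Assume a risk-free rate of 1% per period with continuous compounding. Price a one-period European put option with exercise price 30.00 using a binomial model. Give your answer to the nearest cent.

0.45

Risk-neutral probability p = (e^0.01 − 0.7)/(1.1 − 0.7) = 0.3101/0.4000 = 0.7751
Terminal stock prices: S_u = 44, S_d = 28
Terminal payoffs (K − S): max(-14, 0) = 0, max(2, 0) = 2
Node 0 (S = 40): V_0 = e^(−0.01)·[0.7751·0.0000 + 0.2249·2.0000] = 0.4453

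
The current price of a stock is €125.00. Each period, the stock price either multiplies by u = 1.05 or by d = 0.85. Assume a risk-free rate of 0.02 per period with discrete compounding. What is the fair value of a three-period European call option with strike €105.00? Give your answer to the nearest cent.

€26.70

Risk-neutral probability p = (1 + 0.02 − 0.85)/(1.05 − 0.85) = 0.1700/0.2000 = 0.8500
Terminal stock prices: S_uuu = 144.7, S_uud = 117.1, S_udd = 94.83, S_ddd = 76.77
Terminal payoffs (S − K): max(39.7, 0) = 39.7, max(12.14, 0) = 12.14, max(-10.17, 0) = 0, max(-28.23, 0) = 0
Node uu (S = 137.8): V_uu = 1/1.02·[0.8500·39.7031 + 0.1500·12.1406] = 34.8713
Node ud (S = 111.6): V_ud = 1/1.02·[0.8500·12.1406 + 0.1500·0.0000] = 10.1172
Node dd (S = 90.31): V_dd = 1/1.02·[0.8500·0.0000 + 0.1500·0.0000] = 0.0000
Node u (S = 131.2): V_u = 1/1.02·[0.8500·34.8713 + 0.1500·10.1172] = 30.5473
Node d (S = 106.2): V_d = 1/1.02·[0.8500·10.1172 + 0.1500·0.0000] = 8.4310
Node 0 (S = 125): V_0 = 1/1.02·[0.8500·30.5473 + 0.1500·8.4310] = 26.6959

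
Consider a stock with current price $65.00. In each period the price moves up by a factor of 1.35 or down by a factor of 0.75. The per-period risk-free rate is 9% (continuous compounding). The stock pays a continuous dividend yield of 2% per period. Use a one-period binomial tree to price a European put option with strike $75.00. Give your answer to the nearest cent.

$11.10

Per-period risk-free factor R = e^0.09 = 1.0942; dividend-adjusted growth = e^(0.09−0.02) = 1.0725.
Risk-neutral probability p = (1.0725 − 0.75)/(1.35 − 0.75) = 0.3225/0.6000 = 0.5375
Terminal stock prices: S_u = 87.75, S_d = 48.75
Terminal payoffs (K − S): max(-12.75, 0) = 0, max(26.25, 0) = 26.25
Node 0 (S = 65): V_0 = e^(−0.09)·[0.5375·0.0000 + 0.4625·26.2500] = 11.0954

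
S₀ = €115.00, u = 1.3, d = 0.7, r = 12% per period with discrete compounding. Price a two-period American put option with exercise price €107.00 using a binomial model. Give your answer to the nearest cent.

Risk-neutral probability p = (1 + 0.12 − 0.7)/(1.3 − 0.7) = 0.4200/0.6000 = 0.7000
Terminal stock prices: S_uu = 194.4, S_ud = 104.6, S_dd = 56.35
Terminal payoffs (K − S): max(-87.35, 0) = 0, max(2.35, 0) = 2.35, max(50.65, 0) = 50.65
Node u (S = 149.5): continuation = 1/1.12·[0.7000·0.0000 + 0.3000·2.3500] = 0.6295; exercise value = 0.0000 ≤ continuation, so V_u = 0.6295
Node d (S = 80.5): continuation = 1/1.12·[0.7000·2.3500 + 0.3000·50.6500] = 15.0357; exercise value = 26.5000 > continuation, so V_d = 26.5000 (exercise)
Node 0 (S = 115): continuation = 1/1.12·[0.7000·0.6295 + 0.3000·26.5000] = 7.4916; exercise value = 0.0000 ≤ continuation, so V_0 = 7.4916

€7.49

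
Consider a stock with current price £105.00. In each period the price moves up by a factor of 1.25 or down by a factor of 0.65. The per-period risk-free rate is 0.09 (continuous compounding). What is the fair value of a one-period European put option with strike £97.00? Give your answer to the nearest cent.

Risk-neutral probability p = (e^0.09 − 0.65)/(1.25 − 0.65) = 0.4442/0.6000 = 0.7403
Terminal stock prices: S_u = 131.2, S_d = 68.25
Terminal payoffs (K − S): max(-34.25, 0) = 0, max(28.75, 0) = 28.75
Node 0 (S = 105): V_0 = e^(−0.09)·[0.7403·0.0000 + 0.2597·28.7500] = 6.8240

£6.82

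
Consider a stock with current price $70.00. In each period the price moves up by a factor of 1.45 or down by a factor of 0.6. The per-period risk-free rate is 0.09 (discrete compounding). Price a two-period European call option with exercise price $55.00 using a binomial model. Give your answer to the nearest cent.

Risk-neutral probability p = (1 + 0.09 − 0.6)/(1.45 − 0.6) = 0.4900/0.8500 = 0.5765
Terminal stock prices: S_uu = 147.2, S_ud = 60.9, S_dd = 25.2
Terminal payoffs (S − K): max(92.18, 0) = 92.18, max(5.9, 0) = 5.9, max(-29.8, 0) = 0
Node u (S = 101.5): V_u = 1/1.09·[0.5765·92.1750 + 0.4235·5.9000] = 51.0413
Node d (S = 42): V_d = 1/1.09·[0.5765·5.9000 + 0.4235·0.0000] = 3.1203
Node 0 (S = 70): V_0 = 1/1.09·[0.5765·51.0413 + 0.4235·3.1203] = 28.2067

$28.21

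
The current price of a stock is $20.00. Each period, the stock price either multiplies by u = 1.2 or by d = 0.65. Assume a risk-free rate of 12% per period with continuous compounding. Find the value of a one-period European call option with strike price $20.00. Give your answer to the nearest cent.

$3.08

Risk-neutral probability p = (e^0.12 − 0.65)/(1.2 − 0.65) = 0.4775/0.5500 = 0.8682
Terminal stock prices: S_u = 24, S_d = 13
Terminal payoffs (S − K): max(4, 0) = 4, max(-7, 0) = 0
Node 0 (S = 20): V_0 = e^(−0.12)·[0.8682·4.0000 + 0.1318·0.0000] = 3.0800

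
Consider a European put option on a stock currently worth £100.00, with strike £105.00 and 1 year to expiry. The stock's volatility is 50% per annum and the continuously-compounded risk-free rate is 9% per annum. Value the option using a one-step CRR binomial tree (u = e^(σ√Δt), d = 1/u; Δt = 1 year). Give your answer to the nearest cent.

CRR parameters: u = e^(σ√Δt) = e^(0.5·√1) = 1.6487, d = 1/u = 0.6065
Per-period rate: rΔt = 0.09·1 = 0.09, so R = e^0.09 = 1.0942
Risk-neutral probability p = (e^0.09 − 0.6065)/(1.6487 − 0.6065) = 0.4876/1.0422 = 0.4679
Terminal stock prices: S_u = 164.9, S_d = 60.65
Terminal payoffs (K − S): max(-59.87, 0) = 0, max(44.35, 0) = 44.35
Node 0 (S = 100): V_0 = e^(−0.09)·[0.4679·0.0000 + 0.5321·44.3469] = 21.5659

£21.57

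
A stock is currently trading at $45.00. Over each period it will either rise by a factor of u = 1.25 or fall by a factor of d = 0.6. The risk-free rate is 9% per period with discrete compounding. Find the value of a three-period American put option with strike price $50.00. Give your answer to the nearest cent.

Risk-neutral probability p = (1 + 0.09 − 0.6)/(1.25 − 0.6) = 0.4900/0.6500 = 0.7538
Terminal stock prices: S_uuu = 87.89, S_uud = 42.19, S_udd = 20.25, S_ddd = 9.72
Terminal payoffs (K − S): max(-37.89, 0) = 0, max(7.812, 0) = 7.812, max(29.75, 0) = 29.75, max(40.28, 0) = 40.28
Node uu (S = 70.31): continuation = 1/1.09·[0.7538·0.0000 + 0.2462·7.8125] = 1.7643; exercise value = 0.0000 ≤ continuation, so V_uu = 1.7643
Node ud (S = 33.75): continuation = 1/1.09·[0.7538·7.8125 + 0.2462·29.7500] = 12.1216; exercise value = 16.2500 > continuation, so V_ud = 16.2500 (exercise)
Node dd (S = 16.2): continuation = 1/1.09·[0.7538·29.7500 + 0.2462·40.2800] = 29.6716; exercise value = 33.8000 > continuation, so V_dd = 33.8000 (exercise)
Node u (S = 56.25): continuation = 1/1.09·[0.7538·1.7643 + 0.2462·16.2500] = 4.8899; exercise value = 0.0000 ≤ continuation, so V_u = 4.8899
Node d (S = 27): continuation = 1/1.09·[0.7538·16.2500 + 0.2462·33.8000] = 18.8716; exercise value = 23.0000 > continuation, so V_d = 23.0000 (exercise)
Node 0 (S = 45): continuation = 1/1.09·[0.7538·4.8899 + 0.2462·23.0000] = 8.5759; exercise value = 5.0000 ≤ continuation, so V_0 = 8.5759

$8.58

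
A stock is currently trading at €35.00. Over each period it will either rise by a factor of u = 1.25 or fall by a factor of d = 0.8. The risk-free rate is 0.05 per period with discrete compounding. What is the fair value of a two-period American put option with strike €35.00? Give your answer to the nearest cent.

Risk-neutral probability p = (1 + 0.05 − 0.8)/(1.25 − 0.8) = 0.2500/0.4500 = 0.5556
Terminal stock prices: S_uu = 54.69, S_ud = 35, S_dd = 22.4
Terminal payoffs (K − S): max(-19.69, 0) = 0, max(0, 0) = 0, max(12.6, 0) = 12.6
Node u (S = 43.75): continuation = 1/1.05·[0.5556·0.0000 + 0.4444·0.0000] = 0.0000; exercise value = 0.0000 ≤ continuation, so V_u = 0.0000
Node d (S = 28): continuation = 1/1.05·[0.5556·0.0000 + 0.4444·12.6000] = 5.3333; exercise value = 7.0000 > continuation, so V_d = 7.0000 (exercise)
Node 0 (S = 35): continuation = 1/1.05·[0.5556·0.0000 + 0.4444·7.0000] = 2.9630; exercise value = 0.0000 ≤ continuation, so V_0 = 2.9630

€2.96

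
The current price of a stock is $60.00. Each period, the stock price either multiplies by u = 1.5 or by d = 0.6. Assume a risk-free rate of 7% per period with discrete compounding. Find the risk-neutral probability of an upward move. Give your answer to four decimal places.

Risk-neutral probability p = (1 + 0.07 − 0.6)/(1.5 − 0.6) = 0.4700/0.9000 = 0.5222

p = 0.5222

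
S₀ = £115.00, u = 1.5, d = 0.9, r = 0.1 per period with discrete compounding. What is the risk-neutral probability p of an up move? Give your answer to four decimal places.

Risk-neutral probability p = (1 + 0.1 − 0.9)/(1.5 − 0.9) = 0.2000/0.6000 = 0.3333

p = 0.3333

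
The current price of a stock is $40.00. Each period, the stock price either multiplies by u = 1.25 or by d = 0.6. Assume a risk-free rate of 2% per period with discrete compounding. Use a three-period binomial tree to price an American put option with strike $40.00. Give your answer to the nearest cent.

Risk-neutral probability p = (1 + 0.02 − 0.6)/(1.25 − 0.6) = 0.4200/0.6500 = 0.6462
Terminal stock prices: S_uuu = 78.12, S_uud = 37.5, S_udd = 18, S_ddd = 8.64
Terminal payoffs (K − S): max(-38.12, 0) = 0, max(2.5, 0) = 2.5, max(22, 0) = 22, max(31.36, 0) = 31.36
Node uu (S = 62.5): continuation = 1/1.02·[0.6462·0.0000 + 0.3538·2.5000] = 0.8673; exercise value = 0.0000 ≤ continuation, so V_uu = 0.8673
Node ud (S = 30): continuation = 1/1.02·[0.6462·2.5000 + 0.3538·22.0000] = 9.2157; exercise value = 10.0000 > continuation, so V_ud = 10.0000 (exercise)
Node dd (S = 14.4): continuation = 1/1.02·[0.6462·22.0000 + 0.3538·31.3600] = 24.8157; exercise value = 25.6000 > continuation, so V_dd = 25.6000 (exercise)
Node u (S = 50): continuation = 1/1.02·[0.6462·0.8673 + 0.3538·10.0000] = 4.0185; exercise value = 0.0000 ≤ continuation, so V_u = 4.0185
Node d (S = 24): continuation = 1/1.02·[0.6462·10.0000 + 0.3538·25.6000] = 15.2157; exercise value = 16.0000 > continuation, so V_d = 16.0000 (exercise)
Node 0 (S = 40): continuation = 1/1.02·[0.6462·4.0185 + 0.3538·16.0000] = 8.0962; exercise value = 0.0000 ≤ continuation, so V_0 = 8.0962

$8.10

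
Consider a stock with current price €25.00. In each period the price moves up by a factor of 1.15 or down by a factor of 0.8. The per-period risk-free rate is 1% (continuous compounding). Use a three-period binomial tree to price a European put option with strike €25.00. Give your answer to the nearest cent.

Risk-neutral probability p = (e^0.01 − 0.8)/(1.15 − 0.8) = 0.2101/0.3500 = 0.6001
Terminal stock prices: S_uuu = 38.02, S_uud = 26.45, S_udd = 18.4, S_ddd = 12.8
Terminal payoffs (K − S): max(-13.02, 0) = 0, max(-1.45, 0) = 0, max(6.6, 0) = 6.6, max(12.2, 0) = 12.2
Node uu (S = 33.06): V_uu = e^(−0.01)·[0.6001·0.0000 + 0.3999·0.0000] = 0.0000
Node ud (S = 23): V_ud = e^(−0.01)·[0.6001·0.0000 + 0.3999·6.6000] = 2.6128
Node dd (S = 16): V_dd = e^(−0.01)·[0.6001·6.6000 + 0.3999·12.2000] = 8.7512
Node u (S = 28.75): V_u = e^(−0.01)·[0.6001·0.0000 + 0.3999·2.6128] = 1.0343
Node d (S = 20): V_d = e^(−0.01)·[0.6001·2.6128 + 0.3999·8.7512] = 5.0169
Node 0 (S = 25): V_0 = e^(−0.01)·[0.6001·1.0343 + 0.3999·5.0169] = 2.6007

€2.60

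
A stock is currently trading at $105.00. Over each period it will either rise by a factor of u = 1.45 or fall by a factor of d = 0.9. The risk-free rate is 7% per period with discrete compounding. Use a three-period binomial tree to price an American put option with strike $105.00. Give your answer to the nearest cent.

$8.32

Risk-neutral probability p = (1 + 0.07 − 0.9)/(1.45 − 0.9) = 0.1700/0.5500 = 0.3091
Terminal stock prices: S_uuu = 320.1, S_uud = 198.7, S_udd = 123.3, S_ddd = 76.55
Terminal payoffs (K − S): max(-215.1, 0) = 0, max(-93.69, 0) = 0, max(-18.32, 0) = 0, max(28.45, 0) = 28.45
Node uu (S = 220.8): continuation = 1/1.07·[0.3091·0.0000 + 0.6909·0.0000] = 0.0000; exercise value = 0.0000 ≤ continuation, so V_uu = 0.0000
Node ud (S = 137): continuation = 1/1.07·[0.3091·0.0000 + 0.6909·0.0000] = 0.0000; exercise value = 0.0000 ≤ continuation, so V_ud = 0.0000
Node dd (S = 85.05): continuation = 1/1.07·[0.3091·0.0000 + 0.6909·28.4550] = 18.3737; exercise value = 19.9500 > continuation, so V_dd = 19.9500 (exercise)
Node u (S = 152.2): continuation = 1/1.07·[0.3091·0.0000 + 0.6909·0.0000] = 0.0000; exercise value = 0.0000 ≤ continuation, so V_u = 0.0000
Node d (S = 94.5): continuation = 1/1.07·[0.3091·0.0000 + 0.6909·19.9500] = 12.8819; exercise value = 10.5000 ≤ continuation, so V_d = 12.8819
Node 0 (S = 105): continuation = 1/1.07·[0.3091·0.0000 + 0.6909·12.8819] = 8.3180; exercise value = 0.0000 ≤ continuation, so V_0 = 8.3180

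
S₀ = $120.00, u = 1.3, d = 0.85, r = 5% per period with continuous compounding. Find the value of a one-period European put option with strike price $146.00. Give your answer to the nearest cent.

$23.13

Risk-neutral probability p = (e^0.05 − 0.85)/(1.3 − 0.85) = 0.2013/0.4500 = 0.4473
Terminal stock prices: S_u = 156, S_d = 102
Terminal payoffs (K − S): max(-10, 0) = 0, max(44, 0) = 44
Node 0 (S = 120): V_0 = e^(−0.05)·[0.4473·0.0000 + 0.5527·44.0000] = 23.1341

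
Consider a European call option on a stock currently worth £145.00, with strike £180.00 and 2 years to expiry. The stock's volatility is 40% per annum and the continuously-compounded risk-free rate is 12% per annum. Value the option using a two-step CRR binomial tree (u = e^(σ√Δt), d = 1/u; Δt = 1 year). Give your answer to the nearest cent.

£34.77

CRR parameters: u = e^(σ√Δt) = e^(0.4·√1) = 1.4918, d = 1/u = 0.6703
Per-period rate: rΔt = 0.12·1 = 0.12, so R = e^0.12 = 1.1275
Risk-neutral probability p = (e^0.12 − 0.6703)/(1.4918 − 0.6703) = 0.4572/0.8215 = 0.5565
Terminal stock prices: S_uu = 322.7, S_ud = 145, S_dd = 65.15
Terminal payoffs (S − K): max(142.7, 0) = 142.7, max(-35, 0) = 0, max(-114.8, 0) = 0
Node u (S = 216.3): V_u = e^(−0.12)·[0.5565·142.7034 + 0.4435·0.0000] = 70.4358
Node d (S = 97.2): V_d = e^(−0.12)·[0.5565·0.0000 + 0.4435·0.0000] = 0.0000
Node 0 (S = 145): V_0 = e^(−0.12)·[0.5565·70.4358 + 0.4435·0.0000] = 34.7658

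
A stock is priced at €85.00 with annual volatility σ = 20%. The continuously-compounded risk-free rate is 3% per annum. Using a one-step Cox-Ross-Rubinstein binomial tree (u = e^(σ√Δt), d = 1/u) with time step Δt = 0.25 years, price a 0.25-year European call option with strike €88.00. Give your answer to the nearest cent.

CRR parameters: u = e^(σ√Δt) = e^(0.2·√0.25) = 1.1052, d = 1/u = 0.9048
Per-period rate: rΔt = 0.03·0.25 = 0.0075, so R = e^0.0075 = 1.0075
Risk-neutral probability p = (e^0.0075 − 0.9048)/(1.1052 − 0.9048) = 0.1027/0.2003 = 0.5126
Terminal stock prices: S_u = 93.94, S_d = 76.91
Terminal payoffs (S − K): max(5.94, 0) = 5.94, max(-11.09, 0) = 0
Node 0 (S = 85): V_0 = e^(−0.0075)·[0.5126·5.9395 + 0.4874·0.0000] = 3.0218

€3.02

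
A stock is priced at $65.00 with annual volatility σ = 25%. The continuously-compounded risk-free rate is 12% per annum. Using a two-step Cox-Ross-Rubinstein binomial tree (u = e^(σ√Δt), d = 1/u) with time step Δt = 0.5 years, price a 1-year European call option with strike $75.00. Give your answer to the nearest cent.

CRR parameters: u = e^(σ√Δt) = e^(0.25·√0.5) = 1.1934, d = 1/u = 0.8380
Per-period rate: rΔt = 0.12·0.5 = 0.06, so R = e^0.06 = 1.0618
Risk-neutral probability p = (e^0.06 − 0.8380)/(1.1934 − 0.8380) = 0.2239/0.3554 = 0.6299
Terminal stock prices: S_uu = 92.57, S_ud = 65, S_dd = 45.64
Terminal payoffs (S − K): max(17.57, 0) = 17.57, max(-10, 0) = 0, max(-29.36, 0) = 0
Node u (S = 77.57): V_u = e^(−0.06)·[0.6299·17.5677 + 0.3701·0.0000] = 10.4217
Node d (S = 54.47): V_d = e^(−0.06)·[0.6299·0.0000 + 0.3701·0.0000] = 0.0000
Node 0 (S = 65): V_0 = e^(−0.06)·[0.6299·10.4217 + 0.3701·0.0000] = 6.1825

$6.18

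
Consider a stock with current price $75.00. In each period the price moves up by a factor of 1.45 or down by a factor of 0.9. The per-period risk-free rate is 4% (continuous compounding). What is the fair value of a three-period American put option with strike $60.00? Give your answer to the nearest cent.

Risk-neutral probability p = (e^0.04 − 0.9)/(1.45 − 0.9) = 0.1408/0.5500 = 0.2560
Terminal stock prices: S_uuu = 228.6, S_uud = 141.9, S_udd = 88.09, S_ddd = 54.68
Terminal payoffs (K − S): max(-168.6, 0) = 0, max(-81.92, 0) = 0, max(-28.09, 0) = 0, max(5.325, 0) = 5.325
Node uu (S = 157.7): continuation = e^(−0.04)·[0.2560·0.0000 + 0.7440·0.0000] = 0.0000; exercise value = 0.0000 ≤ continuation, so V_uu = 0.0000
Node ud (S = 97.88): continuation = e^(−0.04)·[0.2560·0.0000 + 0.7440·0.0000] = 0.0000; exercise value = 0.0000 ≤ continuation, so V_ud = 0.0000
Node dd (S = 60.75): continuation = e^(−0.04)·[0.2560·0.0000 + 0.7440·5.3250] = 3.8064; exercise value = 0.0000 ≤ continuation, so V_dd = 3.8064
Node u (S = 108.8): continuation = e^(−0.04)·[0.2560·0.0000 + 0.7440·0.0000] = 0.0000; exercise value = 0.0000 ≤ continuation, so V_u = 0.0000
Node d (S = 67.5): continuation = e^(−0.04)·[0.2560·0.0000 + 0.7440·3.8064] = 2.7208; exercise value = 0.0000 ≤ continuation, so V_d = 2.7208
Node 0 (S = 75): continuation = e^(−0.04)·[0.2560·0.0000 + 0.7440·2.7208] = 1.9449; exercise value = 0.0000 ≤ continuation, so V_0 = 1.9449

$1.94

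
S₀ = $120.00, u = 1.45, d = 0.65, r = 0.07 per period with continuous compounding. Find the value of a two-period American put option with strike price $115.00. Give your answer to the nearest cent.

Risk-neutral probability p = (e^0.07 − 0.65)/(1.45 − 0.65) = 0.4225/0.8000 = 0.5281
Terminal stock prices: S_uu = 252.3, S_ud = 113.1, S_dd = 50.7
Terminal payoffs (K − S): max(-137.3, 0) = 0, max(1.9, 0) = 1.9, max(64.3, 0) = 64.3
Node u (S = 174): continuation = e^(−0.07)·[0.5281·0.0000 + 0.4719·1.9000] = 0.8359; exercise value = 0.0000 ≤ continuation, so V_u = 0.8359
Node d (S = 78): continuation = e^(−0.07)·[0.5281·1.9000 + 0.4719·64.3000] = 29.2253; exercise value = 37.0000 > continuation, so V_d = 37.0000 (exercise)
Node 0 (S = 120): continuation = e^(−0.07)·[0.5281·0.8359 + 0.4719·37.0000] = 16.6903; exercise value = 0.0000 ≤ continuation, so V_0 = 16.6903

$16.69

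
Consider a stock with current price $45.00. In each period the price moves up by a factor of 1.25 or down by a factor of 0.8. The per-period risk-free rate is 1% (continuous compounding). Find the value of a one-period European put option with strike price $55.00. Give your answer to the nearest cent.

Risk-neutral probability p = (e^0.01 − 0.8)/(1.25 − 0.8) = 0.2101/0.4500 = 0.4668
Terminal stock prices: S_u = 56.25, S_d = 36
Terminal payoffs (K − S): max(-1.25, 0) = 0, max(19, 0) = 19
Node 0 (S = 45): V_0 = e^(−0.01)·[0.4668·0.0000 + 0.5332·19.0000] = 10.0304

$10.03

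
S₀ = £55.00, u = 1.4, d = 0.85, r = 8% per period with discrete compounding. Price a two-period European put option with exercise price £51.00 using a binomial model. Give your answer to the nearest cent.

Risk-neutral probability p = (1 + 0.08 − 0.85)/(1.4 − 0.85) = 0.2300/0.5500 = 0.4182
Terminal stock prices: S_uu = 107.8, S_ud = 65.45, S_dd = 39.74
Terminal payoffs (K − S): max(-56.8, 0) = 0, max(-14.45, 0) = 0, max(11.26, 0) = 11.26
Node u (S = 77): V_u = 1/1.08·[0.4182·0.0000 + 0.5818·0.0000] = 0.0000
Node d (S = 46.75): V_d = 1/1.08·[0.4182·0.0000 + 0.5818·11.2625] = 6.0673
Node 0 (S = 55): V_0 = 1/1.08·[0.4182·0.0000 + 0.5818·6.0673] = 3.2686

£3.27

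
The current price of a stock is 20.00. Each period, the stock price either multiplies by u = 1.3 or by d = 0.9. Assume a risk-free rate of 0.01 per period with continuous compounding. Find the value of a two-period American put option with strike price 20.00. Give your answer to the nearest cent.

Risk-neutral probability p = (e^0.01 − 0.9)/(1.3 − 0.9) = 0.1101/0.4000 = 0.2751
Terminal stock prices: S_uu = 33.8, S_ud = 23.4, S_dd = 16.2
Terminal payoffs (K − S): max(-13.8, 0) = 0, max(-3.4, 0) = 0, max(3.8, 0) = 3.8
Node u (S = 26): continuation = e^(−0.01)·[0.2751·0.0000 + 0.7249·0.0000] = 0.0000; exercise value = 0.0000 ≤ continuation, so V_u = 0.0000
Node d (S = 18): continuation = e^(−0.01)·[0.2751·0.0000 + 0.7249·3.8000] = 2.7271; exercise value = 2.0000 ≤ continuation, so V_d = 2.7271
Node 0 (S = 20): continuation = e^(−0.01)·[0.2751·0.0000 + 0.7249·2.7271] = 1.9571; exercise value = 0.0000 ≤ continuation, so V_0 = 1.9571

1.96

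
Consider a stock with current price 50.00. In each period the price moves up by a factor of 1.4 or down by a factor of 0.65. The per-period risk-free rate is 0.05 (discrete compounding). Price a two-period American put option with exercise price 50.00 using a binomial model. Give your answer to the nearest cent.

8.79

Risk-neutral probability p = (1 + 0.05 − 0.65)/(1.4 − 0.65) = 0.4000/0.7500 = 0.5333
Terminal stock prices: S_uu = 98, S_ud = 45.5, S_dd = 21.13
Terminal payoffs (K − S): max(-48, 0) = 0, max(4.5, 0) = 4.5, max(28.87, 0) = 28.87
Node u (S = 70): continuation = 1/1.05·[0.5333·0.0000 + 0.4667·4.5000] = 2.0000; exercise value = 0.0000 ≤ continuation, so V_u = 2.0000
Node d (S = 32.5): continuation = 1/1.05·[0.5333·4.5000 + 0.4667·28.8750] = 15.1190; exercise value = 17.5000 > continuation, so V_d = 17.5000 (exercise)
Node 0 (S = 50): continuation = 1/1.05·[0.5333·2.0000 + 0.4667·17.5000] = 8.7937; exercise value = 0.0000 ≤ continuation, so V_0 = 8.7937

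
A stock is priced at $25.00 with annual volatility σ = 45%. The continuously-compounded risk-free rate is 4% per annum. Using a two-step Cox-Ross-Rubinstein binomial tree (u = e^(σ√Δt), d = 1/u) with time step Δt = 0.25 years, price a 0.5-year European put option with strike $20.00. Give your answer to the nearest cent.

CRR parameters: u = e^(σ√Δt) = e^(0.45·√0.25) = 1.2523, d = 1/u = 0.7985
Per-period rate: rΔt = 0.04·0.25 = 0.01, so R = e^0.01 = 1.0101
Risk-neutral probability p = (e^0.01 − 0.7985)/(1.2523 − 0.7985) = 0.2115/0.4538 = 0.4661
Terminal stock prices: S_uu = 39.21, S_ud = 25, S_dd = 15.94
Terminal payoffs (K − S): max(-19.21, 0) = 0, max(-5, 0) = 0, max(4.059, 0) = 4.059
Node u (S = 31.31): V_u = e^(−0.01)·[0.4661·0.0000 + 0.5339·0.0000] = 0.0000
Node d (S = 19.96): V_d = e^(−0.01)·[0.4661·0.0000 + 0.5339·4.0593] = 2.1456
Node 0 (S = 25): V_0 = e^(−0.01)·[0.4661·0.0000 + 0.5339·2.1456] = 1.1340

$1.13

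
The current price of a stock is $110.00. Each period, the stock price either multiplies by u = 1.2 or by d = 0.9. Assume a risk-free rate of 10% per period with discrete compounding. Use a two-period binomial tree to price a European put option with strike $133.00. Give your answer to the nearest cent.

$9.25

Risk-neutral probability p = (1 + 0.1 − 0.9)/(1.2 − 0.9) = 0.2000/0.3000 = 0.6667
Terminal stock prices: S_uu = 158.4, S_ud = 118.8, S_dd = 89.1
Terminal payoffs (K − S): max(-25.4, 0) = 0, max(14.2, 0) = 14.2, max(43.9, 0) = 43.9
Node u (S = 132): V_u = 1/1.1·[0.6667·0.0000 + 0.3333·14.2000] = 4.3030
Node d (S = 99): V_d = 1/1.1·[0.6667·14.2000 + 0.3333·43.9000] = 21.9091
Node 0 (S = 110): V_0 = 1/1.1·[0.6667·4.3030 + 0.3333·21.9091] = 9.2470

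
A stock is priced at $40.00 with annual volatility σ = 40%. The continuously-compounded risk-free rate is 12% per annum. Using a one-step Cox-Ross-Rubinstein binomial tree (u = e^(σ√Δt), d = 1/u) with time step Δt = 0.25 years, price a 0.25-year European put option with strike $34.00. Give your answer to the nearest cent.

CRR parameters: u = e^(σ√Δt) = e^(0.4·√0.25) = 1.2214, d = 1/u = 0.8187
Per-period rate: rΔt = 0.12·0.25 = 0.03, so R = e^0.03 = 1.0305
Risk-neutral probability p = (e^0.03 − 0.8187)/(1.2214 − 0.8187) = 0.2117/0.4027 = 0.5258
Terminal stock prices: S_u = 48.86, S_d = 32.75
Terminal payoffs (K − S): max(-14.86, 0) = 0, max(1.251, 0) = 1.251
Node 0 (S = 40): V_0 = e^(−0.03)·[0.5258·0.0000 + 0.4742·1.2508] = 0.5756

$0.58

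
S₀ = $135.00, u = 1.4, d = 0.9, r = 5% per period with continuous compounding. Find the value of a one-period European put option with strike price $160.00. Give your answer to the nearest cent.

Risk-neutral probability p = (e^0.05 − 0.9)/(1.4 − 0.9) = 0.1513/0.5000 = 0.3025
Terminal stock prices: S_u = 189, S_d = 121.5
Terminal payoffs (K − S): max(-29, 0) = 0, max(38.5, 0) = 38.5
Node 0 (S = 135): V_0 = e^(−0.05)·[0.3025·0.0000 + 0.6975·38.5000] = 25.5425

$25.54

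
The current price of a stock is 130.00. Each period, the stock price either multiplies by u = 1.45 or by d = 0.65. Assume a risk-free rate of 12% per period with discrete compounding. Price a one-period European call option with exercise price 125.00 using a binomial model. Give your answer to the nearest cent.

33.31

Risk-neutral probability p = (1 + 0.12 − 0.65)/(1.45 − 0.65) = 0.4700/0.8000 = 0.5875
Terminal stock prices: S_u = 188.5, S_d = 84.5
Terminal payoffs (S − K): max(63.5, 0) = 63.5, max(-40.5, 0) = 0
Node 0 (S = 130): V_0 = 1/1.12·[0.5875·63.5000 + 0.4125·0.0000] = 33.3092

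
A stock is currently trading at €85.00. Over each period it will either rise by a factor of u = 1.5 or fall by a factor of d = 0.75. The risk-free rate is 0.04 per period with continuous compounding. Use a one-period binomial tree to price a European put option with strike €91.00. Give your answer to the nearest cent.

€16.03

Risk-neutral probability p = (e^0.04 − 0.75)/(1.5 − 0.75) = 0.2908/0.7500 = 0.3877
Terminal stock prices: S_u = 127.5, S_d = 63.75
Terminal payoffs (K − S): max(-36.5, 0) = 0, max(27.25, 0) = 27.25
Node 0 (S = 85): V_0 = e^(−0.04)·[0.3877·0.0000 + 0.6123·27.2500] = 16.0297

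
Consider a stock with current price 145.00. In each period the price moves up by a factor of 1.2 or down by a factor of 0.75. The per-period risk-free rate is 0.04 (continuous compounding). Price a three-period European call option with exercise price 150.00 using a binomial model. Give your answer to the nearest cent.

26.67

Risk-neutral probability p = (e^0.04 − 0.75)/(1.2 − 0.75) = 0.2908/0.4500 = 0.6462
Terminal stock prices: S_uuu = 250.6, S_uud = 156.6, S_udd = 97.88, S_ddd = 61.17
Terminal payoffs (S − K): max(100.6, 0) = 100.6, max(6.6, 0) = 6.6, max(-52.12, 0) = 0, max(-88.83, 0) = 0
Node uu (S = 208.8): V_uu = e^(−0.04)·[0.6462·100.5600 + 0.3538·6.6000] = 64.6816
Node ud (S = 130.5): V_ud = e^(−0.04)·[0.6462·6.6000 + 0.3538·0.0000] = 4.0980
Node dd (S = 81.56): V_dd = e^(−0.04)·[0.6462·0.0000 + 0.3538·0.0000] = 0.0000
Node u (S = 174): V_u = e^(−0.04)·[0.6462·64.6816 + 0.3538·4.0980] = 41.5540
Node d (S = 108.8): V_d = e^(−0.04)·[0.6462·4.0980 + 0.3538·0.0000] = 2.5445
Node 0 (S = 145): V_0 = e^(−0.04)·[0.6462·41.5540 + 0.3538·2.5445] = 26.6660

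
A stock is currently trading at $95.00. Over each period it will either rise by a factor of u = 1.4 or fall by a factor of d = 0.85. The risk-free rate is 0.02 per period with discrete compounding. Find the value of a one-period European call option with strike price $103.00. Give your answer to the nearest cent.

Risk-neutral probability p = (1 + 0.02 − 0.85)/(1.4 − 0.85) = 0.1700/0.5500 = 0.3091
Terminal stock prices: S_u = 133, S_d = 80.75
Terminal payoffs (S − K): max(30, 0) = 30, max(-22.25, 0) = 0
Node 0 (S = 95): V_0 = 1/1.02·[0.3091·30.0000 + 0.6909·0.0000] = 9.0909

$9.09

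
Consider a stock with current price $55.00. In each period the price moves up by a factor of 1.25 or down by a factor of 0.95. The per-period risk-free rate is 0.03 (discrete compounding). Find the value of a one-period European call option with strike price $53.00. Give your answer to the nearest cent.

$4.08

Risk-neutral probability p = (1 + 0.03 − 0.95)/(1.25 − 0.95) = 0.0800/0.3000 = 0.2667
Terminal stock prices: S_u = 68.75, S_d = 52.25
Terminal payoffs (S − K): max(15.75, 0) = 15.75, max(-0.75, 0) = 0
Node 0 (S = 55): V_0 = 1/1.03·[0.2667·15.7500 + 0.7333·0.0000] = 4.0777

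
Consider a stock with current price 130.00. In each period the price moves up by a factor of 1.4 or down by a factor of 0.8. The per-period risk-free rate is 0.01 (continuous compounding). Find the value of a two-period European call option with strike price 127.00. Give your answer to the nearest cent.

Risk-neutral probability p = (e^0.01 − 0.8)/(1.4 − 0.8) = 0.2101/0.6000 = 0.3501
Terminal stock prices: S_uu = 254.8, S_ud = 145.6, S_dd = 83.2
Terminal payoffs (S − K): max(127.8, 0) = 127.8, max(18.6, 0) = 18.6, max(-43.8, 0) = 0
Node u (S = 182): V_u = e^(−0.01)·[0.3501·127.8000 + 0.6499·18.6000] = 56.2637
Node d (S = 104): V_d = e^(−0.01)·[0.3501·18.6000 + 0.6499·0.0000] = 6.4468
Node 0 (S = 130): V_0 = e^(−0.01)·[0.3501·56.2637 + 0.6499·6.4468] = 23.6492

23.65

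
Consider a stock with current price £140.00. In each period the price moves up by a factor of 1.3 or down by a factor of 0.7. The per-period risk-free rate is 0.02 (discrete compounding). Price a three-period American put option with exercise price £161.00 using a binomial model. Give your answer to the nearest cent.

Risk-neutral probability p = (1 + 0.02 − 0.7)/(1.3 − 0.7) = 0.3200/0.6000 = 0.5333
Terminal stock prices: S_uuu = 307.6, S_uud = 165.6, S_udd = 89.18, S_ddd = 48.02
Terminal payoffs (K − S): max(-146.6, 0) = 0, max(-4.62, 0) = 0, max(71.82, 0) = 71.82, max(113, 0) = 113
Node uu (S = 236.6): continuation = 1/1.02·[0.5333·0.0000 + 0.4667·0.0000] = 0.0000; exercise value = 0.0000 ≤ continuation, so V_uu = 0.0000
Node ud (S = 127.4): continuation = 1/1.02·[0.5333·0.0000 + 0.4667·71.8200] = 32.8588; exercise value = 33.6000 > continuation, so V_ud = 33.6000 (exercise)
Node dd (S = 68.6): continuation = 1/1.02·[0.5333·71.8200 + 0.4667·112.9800] = 89.2431; exercise value = 92.4000 > continuation, so V_dd = 92.4000 (exercise)
Node u (S = 182): continuation = 1/1.02·[0.5333·0.0000 + 0.4667·33.6000] = 15.3725; exercise value = 0.0000 ≤ continuation, so V_u = 15.3725
Node d (S = 98): continuation = 1/1.02·[0.5333·33.6000 + 0.4667·92.4000] = 59.8431; exercise value = 63.0000 > continuation, so V_d = 63.0000 (exercise)
Node 0 (S = 140): continuation = 1/1.02·[0.5333·15.3725 + 0.4667·63.0000] = 36.8615; exercise value = 21.0000 ≤ continuation, so V_0 = 36.8615

£36.86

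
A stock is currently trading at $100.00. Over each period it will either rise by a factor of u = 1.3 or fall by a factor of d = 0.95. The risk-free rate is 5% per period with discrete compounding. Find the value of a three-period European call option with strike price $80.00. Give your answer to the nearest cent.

Risk-neutral probability p = (1 + 0.05 − 0.95)/(1.3 − 0.95) = 0.1000/0.3500 = 0.2857
Terminal stock prices: S_uuu = 219.7, S_uud = 160.6, S_udd = 117.3, S_ddd = 85.74
Terminal payoffs (S − K): max(139.7, 0) = 139.7, max(80.55, 0) = 80.55, max(37.33, 0) = 37.33, max(5.737, 0) = 5.737
Node uu (S = 169): V_uu = 1/1.05·[0.2857·139.7000 + 0.7143·80.5500] = 92.8095
Node ud (S = 123.5): V_ud = 1/1.05·[0.2857·80.5500 + 0.7143·37.3250] = 47.3095
Node dd (S = 90.25): V_dd = 1/1.05·[0.2857·37.3250 + 0.7143·5.7375] = 14.0595
Node u (S = 130): V_u = 1/1.05·[0.2857·92.8095 + 0.7143·47.3095] = 57.4376
Node d (S = 95): V_d = 1/1.05·[0.2857·47.3095 + 0.7143·14.0595] = 22.4376
Node 0 (S = 100): V_0 = 1/1.05·[0.2857·57.4376 + 0.7143·22.4376] = 30.8930

$30.89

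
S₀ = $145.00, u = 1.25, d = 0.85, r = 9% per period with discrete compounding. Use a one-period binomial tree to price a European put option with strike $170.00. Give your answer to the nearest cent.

$17.16

Risk-neutral probability p = (1 + 0.09 − 0.85)/(1.25 − 0.85) = 0.2400/0.4000 = 0.6000
Terminal stock prices: S_u = 181.2, S_d = 123.2
Terminal payoffs (K − S): max(-11.25, 0) = 0, max(46.75, 0) = 46.75
Node 0 (S = 145): V_0 = 1/1.09·[0.6000·0.0000 + 0.4000·46.7500] = 17.1560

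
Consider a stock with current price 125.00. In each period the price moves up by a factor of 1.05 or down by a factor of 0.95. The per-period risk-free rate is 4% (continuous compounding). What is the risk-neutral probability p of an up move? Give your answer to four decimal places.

Risk-neutral probability p = (e^0.04 − 0.95)/(1.05 − 0.95) = 0.0908/0.1000 = 0.9081

p = 0.9081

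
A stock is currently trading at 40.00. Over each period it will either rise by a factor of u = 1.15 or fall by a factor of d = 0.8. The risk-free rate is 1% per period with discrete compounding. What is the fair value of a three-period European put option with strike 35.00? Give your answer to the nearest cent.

2.46

Risk-neutral probability p = (1 + 0.01 − 0.8)/(1.15 − 0.8) = 0.2100/0.3500 = 0.6000
Terminal stock prices: S_uuu = 60.83, S_uud = 42.32, S_udd = 29.44, S_ddd = 20.48
Terminal payoffs (K − S): max(-25.83, 0) = 0, max(-7.32, 0) = 0, max(5.56, 0) = 5.56, max(14.52, 0) = 14.52
Node uu (S = 52.9): V_uu = 1/1.01·[0.6000·0.0000 + 0.4000·0.0000] = 0.0000
Node ud (S = 36.8): V_ud = 1/1.01·[0.6000·0.0000 + 0.4000·5.5600] = 2.2020
Node dd (S = 25.6): V_dd = 1/1.01·[0.6000·5.5600 + 0.4000·14.5200] = 9.0535
Node u (S = 46): V_u = 1/1.01·[0.6000·0.0000 + 0.4000·2.2020] = 0.8721
Node d (S = 32): V_d = 1/1.01·[0.6000·2.2020 + 0.4000·9.0535] = 4.8936
Node 0 (S = 40): V_0 = 1/1.01·[0.6000·0.8721 + 0.4000·4.8936] = 2.4561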